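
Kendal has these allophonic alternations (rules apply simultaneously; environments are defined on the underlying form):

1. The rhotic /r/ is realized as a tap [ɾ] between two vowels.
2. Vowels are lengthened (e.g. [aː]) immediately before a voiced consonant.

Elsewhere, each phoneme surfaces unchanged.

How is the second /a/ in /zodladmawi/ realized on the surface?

/a/ (between /m/ and /w/): before a voiced consonant, so rule 2 applies → [aː].

[aː]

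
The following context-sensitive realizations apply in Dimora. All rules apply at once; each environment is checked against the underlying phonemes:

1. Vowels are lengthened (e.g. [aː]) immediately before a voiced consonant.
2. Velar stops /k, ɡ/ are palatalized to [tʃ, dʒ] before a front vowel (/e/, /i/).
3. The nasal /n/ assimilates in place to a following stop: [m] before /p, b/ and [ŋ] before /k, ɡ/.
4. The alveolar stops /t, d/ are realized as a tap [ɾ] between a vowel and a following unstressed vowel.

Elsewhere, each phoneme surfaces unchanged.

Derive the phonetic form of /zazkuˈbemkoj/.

[zaːzkuːˈbeːmkoːj]

/z/ — not in any rule's target class → [z].
/a/ (between /z/ and /z/) occurs before a voiced consonant → [aː] by rule 1.
/z/ (between /a/ and /k/): no rule targets it → [z].
/k/ (between /z/ and /u/): rule 2 targets it, but not before a front vowel → unchanged [k].
Rule 1 applies to /u/ (between /k/ and /b/: before a voiced consonant) → [uː].
/b/ (between /u/ and /e/): no rule targets it → [b].
/e/ (between /b/ and /m/) occurs before a voiced consonant → [eː] by rule 1.
/m/ (between /e/ and /k/) is unaffected → [m].
/k/ (between /m/ and /o/) is in the target of rule 2 but the environment (before a front vowel) is not met → [k].
/o/ — between /k/ and /j/, before a voiced consonant — surfaces as [oː] (rule 1).
/j/ stays [j].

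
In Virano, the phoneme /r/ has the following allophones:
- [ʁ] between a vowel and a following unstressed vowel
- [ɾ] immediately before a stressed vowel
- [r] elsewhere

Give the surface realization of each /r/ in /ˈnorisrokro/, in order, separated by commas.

Occurrence 1 (position 3): between a vowel and a following unstressed vowel → [ʁ].
Occurrence 2 (position 6): no conditioning environment matches → elsewhere allophone [r].
Occurrence 3 (position 9): no conditioning environment matches → elsewhere allophone [r].

[ʁ], [r], [r]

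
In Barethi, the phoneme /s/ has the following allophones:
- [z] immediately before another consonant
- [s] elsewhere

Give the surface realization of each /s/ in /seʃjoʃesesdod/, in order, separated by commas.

[s], [s], [z]

Occurrence 1 (position 1): no conditioning environment matches → elsewhere allophone [s].
Occurrence 2 (position 8): no conditioning environment matches → elsewhere allophone [s].
Occurrence 3 (position 10): immediately before another consonant → [z].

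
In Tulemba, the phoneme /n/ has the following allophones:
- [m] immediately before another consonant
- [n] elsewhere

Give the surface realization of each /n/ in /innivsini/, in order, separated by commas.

[m], [n], [n]

Occurrence 1 (position 2): immediately before another consonant → [m].
Occurrence 2 (position 3): no conditioning environment matches → elsewhere allophone [n].
Occurrence 3 (position 8): no conditioning environment matches → elsewhere allophone [n].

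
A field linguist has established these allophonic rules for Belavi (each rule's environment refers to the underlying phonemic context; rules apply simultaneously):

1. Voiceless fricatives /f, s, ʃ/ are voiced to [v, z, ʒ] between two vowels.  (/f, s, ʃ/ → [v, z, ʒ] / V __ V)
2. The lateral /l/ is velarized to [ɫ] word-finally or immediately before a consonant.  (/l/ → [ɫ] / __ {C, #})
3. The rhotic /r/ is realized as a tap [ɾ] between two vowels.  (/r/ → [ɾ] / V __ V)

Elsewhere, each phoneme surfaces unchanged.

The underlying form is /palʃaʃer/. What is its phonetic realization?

Rule 2 applies to /l/ (between /a/ and /ʃ/: word-finally or immediately before a consonant) → [ɫ].
/ʃ/ (between /l/ and /a/): rule 1 targets it, but not between two vowels → unchanged [ʃ].
/ʃ/ (between /a/ and /e/) occurs between two vowels → [ʒ] by rule 1.
/r/ (word-final) is in the target of rule 3 but the environment (between two vowels) is not met → [r].

[paɫʃaʒer]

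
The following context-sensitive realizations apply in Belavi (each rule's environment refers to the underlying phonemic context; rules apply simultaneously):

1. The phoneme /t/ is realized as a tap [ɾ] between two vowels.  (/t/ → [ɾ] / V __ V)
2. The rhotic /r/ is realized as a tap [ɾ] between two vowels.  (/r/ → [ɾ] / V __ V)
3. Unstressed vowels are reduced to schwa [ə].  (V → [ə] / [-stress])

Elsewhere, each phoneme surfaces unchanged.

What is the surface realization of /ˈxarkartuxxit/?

/x/ (word-initial): no rule targets it → [x].
/a/ (between /x/ and /r/) fails the environment for rule 3, so it stays [a].
/r/ — between /a/ and /k/; rule 2 does not apply here → [r].
/k/ stays [k].
/a/ — between /k/ and /r/, in an unstressed syllable — surfaces as [ə] (rule 3).
/r/ (between /a/ and /t/): rule 2 targets it, but not between two vowels → unchanged [r].
/t/ (between /r/ and /u/): rule 1 targets it, but not between two vowels → unchanged [t].
/u/ — between /t/ and /x/, in an unstressed syllable — surfaces as [ə] (rule 3).
/x/ — not in any rule's target class → [x].
/x/ stays [x].
Rule 3 applies to /i/ (between /x/ and /t/: in an unstressed syllable) → [ə].
/t/ (word-final) is in the target of rule 1 but the environment (between two vowels) is not met → [t].

[ˈxarkərtəxxət]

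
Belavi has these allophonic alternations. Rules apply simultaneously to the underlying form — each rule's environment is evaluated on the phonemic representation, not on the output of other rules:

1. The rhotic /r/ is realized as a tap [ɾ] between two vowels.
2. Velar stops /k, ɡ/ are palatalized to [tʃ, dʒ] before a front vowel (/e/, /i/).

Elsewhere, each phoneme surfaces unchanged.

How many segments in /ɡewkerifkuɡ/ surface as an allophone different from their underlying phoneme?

Segments that undergo a rule: /ɡ/ → [dʒ] (rule 2); /k/ → [tʃ] (rule 2); /r/ → [ɾ] (rule 1).
All other segments surface unchanged.

3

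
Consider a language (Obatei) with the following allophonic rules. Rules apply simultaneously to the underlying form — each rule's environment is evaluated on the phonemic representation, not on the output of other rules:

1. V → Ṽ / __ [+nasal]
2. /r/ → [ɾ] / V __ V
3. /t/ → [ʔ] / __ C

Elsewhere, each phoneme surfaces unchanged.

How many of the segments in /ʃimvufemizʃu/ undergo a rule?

Segments that undergo a rule: /i/ → [ĩ] (rule 1); /e/ → [ẽ] (rule 1).
All other segments surface unchanged.

2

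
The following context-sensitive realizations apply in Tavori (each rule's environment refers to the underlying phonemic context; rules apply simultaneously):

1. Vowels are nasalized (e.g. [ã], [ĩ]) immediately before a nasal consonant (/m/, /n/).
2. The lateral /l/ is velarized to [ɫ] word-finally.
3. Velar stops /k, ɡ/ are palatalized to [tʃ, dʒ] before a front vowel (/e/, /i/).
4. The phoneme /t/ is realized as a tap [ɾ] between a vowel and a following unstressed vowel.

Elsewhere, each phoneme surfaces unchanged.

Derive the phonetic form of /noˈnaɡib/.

/n/ (word-initial): no rule targets it → [n].
/o/ — between /n/ and /n/, before a nasal consonant — surfaces as [õ] (rule 1).
/n/ (between /o/ and /a/) is unaffected → [n].
/a/ (between /n/ and /ɡ/) fails the environment for rule 1, so it stays [a].
/ɡ/ (between /a/ and /i/): before a front vowel, so rule 3 applies → [dʒ].
/i/ (between /ɡ/ and /b/): rule 1 targets it, but not before a nasal consonant → unchanged [i].
/b/ — not in any rule's target class → [b].

[nõˈnadʒib]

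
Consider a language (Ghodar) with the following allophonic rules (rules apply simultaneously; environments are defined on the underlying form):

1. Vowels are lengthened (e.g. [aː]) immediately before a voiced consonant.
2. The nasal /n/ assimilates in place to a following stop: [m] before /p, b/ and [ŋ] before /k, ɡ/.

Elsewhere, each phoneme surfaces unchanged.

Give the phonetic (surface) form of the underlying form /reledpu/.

/r/ stays [r].
/e/ — between /r/ and /l/, before a voiced consonant — surfaces as [eː] (rule 1).
/l/ (between /e/ and /e/) is unaffected → [l].
/e/ meets the environment for rule 1 (before a voiced consonant) → [eː].
/d/ (between /e/ and /p/) is unaffected → [d].
/p/ (between /d/ and /u/) is unaffected → [p].
/u/ (word-final) is in the target of rule 1 but the environment (before a voiced consonant) is not met → [u].

[reːleːdpu]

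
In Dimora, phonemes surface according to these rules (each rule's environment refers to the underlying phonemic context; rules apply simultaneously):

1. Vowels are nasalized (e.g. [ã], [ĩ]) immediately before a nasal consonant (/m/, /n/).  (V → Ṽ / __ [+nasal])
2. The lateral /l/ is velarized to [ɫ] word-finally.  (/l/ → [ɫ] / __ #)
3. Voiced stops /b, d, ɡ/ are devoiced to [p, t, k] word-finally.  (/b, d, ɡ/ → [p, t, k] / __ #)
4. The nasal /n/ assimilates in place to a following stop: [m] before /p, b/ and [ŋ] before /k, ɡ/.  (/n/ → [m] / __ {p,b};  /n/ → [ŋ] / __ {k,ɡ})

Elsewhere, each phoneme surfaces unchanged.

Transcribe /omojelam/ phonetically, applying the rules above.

/o/ meets the environment for rule 1 (before a nasal consonant) → [õ].
/m/ (between /o/ and /o/) is unaffected → [m].
/o/ (between /m/ and /j/) fails the environment for rule 1, so it stays [o].
/j/ — not in any rule's target class → [j].
/e/ (between /j/ and /l/) fails the environment for rule 1, so it stays [e].
/l/ (between /e/ and /a/) is in the target of rule 2 but the environment (word-finally) is not met → [l].
/a/ (between /l/ and /m/) occurs before a nasal consonant → [ã] by rule 1.
/m/ (word-final) is unaffected → [m].

[õmojelãm]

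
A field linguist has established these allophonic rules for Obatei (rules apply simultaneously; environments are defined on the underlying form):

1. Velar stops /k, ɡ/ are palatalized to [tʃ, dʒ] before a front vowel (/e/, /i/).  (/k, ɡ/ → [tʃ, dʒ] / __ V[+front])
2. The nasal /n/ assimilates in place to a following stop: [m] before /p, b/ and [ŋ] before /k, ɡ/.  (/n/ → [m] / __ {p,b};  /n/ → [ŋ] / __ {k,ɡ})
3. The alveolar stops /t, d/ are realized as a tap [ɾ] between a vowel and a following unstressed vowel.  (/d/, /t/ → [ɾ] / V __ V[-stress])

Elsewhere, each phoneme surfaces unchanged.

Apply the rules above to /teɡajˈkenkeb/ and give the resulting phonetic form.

/t/ (word-initial) fails the environment for rule 3, so it stays [t].
/e/ (between /t/ and /ɡ/): no rule targets it → [e].
/ɡ/ (between /e/ and /a/) is in the target of rule 1 but the environment (before a front vowel) is not met → [ɡ].
/a/ stays [a].
/j/ stays [j].
/k/ — between /j/ and /e/, before a front vowel — surfaces as [tʃ] (rule 1).
/e/ stays [e].
Rule 2 applies to /n/ (between /e/ and /k/: before a labial or velar stop) → [ŋ].
/k/ (between /n/ and /e/) occurs before a front vowel → [tʃ] by rule 1.
/e/ stays [e].
/b/ stays [b].

[teɡajˈtʃeŋtʃeb]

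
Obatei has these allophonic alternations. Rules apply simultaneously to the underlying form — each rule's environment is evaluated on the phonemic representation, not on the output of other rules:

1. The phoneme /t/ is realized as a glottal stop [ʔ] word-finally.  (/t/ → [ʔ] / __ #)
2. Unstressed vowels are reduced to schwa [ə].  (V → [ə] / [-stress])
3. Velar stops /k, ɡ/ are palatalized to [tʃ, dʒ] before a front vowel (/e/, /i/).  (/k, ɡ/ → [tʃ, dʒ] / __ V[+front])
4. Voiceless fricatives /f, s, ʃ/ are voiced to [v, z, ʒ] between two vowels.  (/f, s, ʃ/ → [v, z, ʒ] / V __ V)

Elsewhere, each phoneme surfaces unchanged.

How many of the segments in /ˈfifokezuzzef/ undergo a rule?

Segments that undergo a rule: /f/ → [v] (rule 4); /o/ → [ə] (rule 2); /k/ → [tʃ] (rule 3); /e/ → [ə] (rule 2); /u/ → [ə] (rule 2); /e/ → [ə] (rule 2).
All other segments surface unchanged.

6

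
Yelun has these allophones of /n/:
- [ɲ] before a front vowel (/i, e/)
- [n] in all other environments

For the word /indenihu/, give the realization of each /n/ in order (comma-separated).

Occurrence 1 (position 2): no conditioning environment matches → elsewhere allophone [n].
Occurrence 2 (position 5): before a front vowel (/i, e/) → [ɲ].

[n], [ɲ]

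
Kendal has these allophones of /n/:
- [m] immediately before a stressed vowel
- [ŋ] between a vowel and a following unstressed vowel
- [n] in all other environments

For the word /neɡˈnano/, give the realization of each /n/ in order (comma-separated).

Occurrence 1 (position 1): no conditioning environment matches → elsewhere allophone [n].
Occurrence 2 (position 4): immediately before a stressed vowel → [m].
Occurrence 3 (position 6): between a vowel and a following unstressed vowel → [ŋ].

[n], [m], [ŋ]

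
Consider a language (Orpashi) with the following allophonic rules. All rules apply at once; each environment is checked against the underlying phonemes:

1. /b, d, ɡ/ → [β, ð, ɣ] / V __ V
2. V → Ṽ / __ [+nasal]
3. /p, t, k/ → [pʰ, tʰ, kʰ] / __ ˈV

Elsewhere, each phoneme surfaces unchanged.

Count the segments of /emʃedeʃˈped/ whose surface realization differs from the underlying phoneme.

Segments that undergo a rule: /e/ → [ẽ] (rule 2); /d/ → [ð] (rule 1); /p/ → [pʰ] (rule 3).
All other segments surface unchanged.

3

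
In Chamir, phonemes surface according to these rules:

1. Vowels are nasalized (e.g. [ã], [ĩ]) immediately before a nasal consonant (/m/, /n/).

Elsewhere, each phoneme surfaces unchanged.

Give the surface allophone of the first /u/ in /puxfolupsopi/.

/u/ (between /p/ and /x/) fails the environment for rule 1, so it stays [u].

[u]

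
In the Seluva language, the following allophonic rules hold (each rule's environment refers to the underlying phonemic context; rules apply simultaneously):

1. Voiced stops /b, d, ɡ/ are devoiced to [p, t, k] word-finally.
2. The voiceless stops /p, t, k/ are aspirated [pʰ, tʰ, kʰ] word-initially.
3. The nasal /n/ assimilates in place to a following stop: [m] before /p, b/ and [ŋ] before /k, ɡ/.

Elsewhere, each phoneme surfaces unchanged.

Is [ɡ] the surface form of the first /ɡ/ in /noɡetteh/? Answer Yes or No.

/ɡ/ (between /o/ and /e/) fails the environment for rule 1, so it stays [ɡ].
The actual realization is [ɡ], which matches [ɡ].

Yes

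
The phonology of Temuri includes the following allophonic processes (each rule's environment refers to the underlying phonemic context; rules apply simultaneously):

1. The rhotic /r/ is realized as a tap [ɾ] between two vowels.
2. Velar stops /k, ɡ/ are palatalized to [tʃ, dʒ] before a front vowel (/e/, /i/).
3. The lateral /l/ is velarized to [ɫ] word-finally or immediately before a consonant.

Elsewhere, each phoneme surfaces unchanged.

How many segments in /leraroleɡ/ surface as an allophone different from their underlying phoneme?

2

Segments that undergo a rule: /r/ → [ɾ] (rule 1); /r/ → [ɾ] (rule 1).
All other segments surface unchanged.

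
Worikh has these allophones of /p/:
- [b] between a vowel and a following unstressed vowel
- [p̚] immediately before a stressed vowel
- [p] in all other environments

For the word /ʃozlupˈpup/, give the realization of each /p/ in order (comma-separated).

Occurrence 1 (position 6): no conditioning environment matches → elsewhere allophone [p].
Occurrence 2 (position 7): immediately before a stressed vowel → [p̚].
Occurrence 3 (position 9): no conditioning environment matches → elsewhere allophone [p].

[p], [p̚], [p]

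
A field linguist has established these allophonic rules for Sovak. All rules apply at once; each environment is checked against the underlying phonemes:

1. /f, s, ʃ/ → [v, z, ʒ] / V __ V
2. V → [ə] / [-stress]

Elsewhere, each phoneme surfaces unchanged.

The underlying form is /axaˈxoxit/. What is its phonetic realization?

/a/ meets the environment for rule 2 (in an unstressed syllable) → [ə].
/x/ (between /a/ and /a/) is unaffected → [x].
/a/ — between /x/ and /x/, in an unstressed syllable — surfaces as [ə] (rule 2).
/x/ — not in any rule's target class → [x].
/o/ (between /x/ and /x/): rule 2 targets it, but not in an unstressed syllable → unchanged [o].
/x/ — not in any rule's target class → [x].
/i/ (between /x/ and /t/) occurs in an unstressed syllable → [ə] by rule 2.
/t/ (word-final) is unaffected → [t].

[əxəˈxoxət]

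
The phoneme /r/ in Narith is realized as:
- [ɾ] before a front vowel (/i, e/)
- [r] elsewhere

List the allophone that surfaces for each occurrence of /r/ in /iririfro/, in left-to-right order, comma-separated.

Occurrence 1 (position 2): before a front vowel (/i, e/) → [ɾ].
Occurrence 2 (position 4): before a front vowel (/i, e/) → [ɾ].
Occurrence 3 (position 7): no conditioning environment matches → elsewhere allophone [r].

[ɾ], [ɾ], [r]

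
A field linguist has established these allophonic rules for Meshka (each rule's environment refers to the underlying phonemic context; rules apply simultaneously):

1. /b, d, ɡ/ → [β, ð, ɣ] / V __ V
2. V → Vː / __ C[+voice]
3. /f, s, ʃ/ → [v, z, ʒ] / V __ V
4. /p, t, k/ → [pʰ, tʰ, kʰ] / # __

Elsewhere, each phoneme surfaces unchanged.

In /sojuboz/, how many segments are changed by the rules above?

Segments that undergo a rule: /o/ → [oː] (rule 2); /u/ → [uː] (rule 2); /b/ → [β] (rule 1); /o/ → [oː] (rule 2).
All other segments surface unchanged.

4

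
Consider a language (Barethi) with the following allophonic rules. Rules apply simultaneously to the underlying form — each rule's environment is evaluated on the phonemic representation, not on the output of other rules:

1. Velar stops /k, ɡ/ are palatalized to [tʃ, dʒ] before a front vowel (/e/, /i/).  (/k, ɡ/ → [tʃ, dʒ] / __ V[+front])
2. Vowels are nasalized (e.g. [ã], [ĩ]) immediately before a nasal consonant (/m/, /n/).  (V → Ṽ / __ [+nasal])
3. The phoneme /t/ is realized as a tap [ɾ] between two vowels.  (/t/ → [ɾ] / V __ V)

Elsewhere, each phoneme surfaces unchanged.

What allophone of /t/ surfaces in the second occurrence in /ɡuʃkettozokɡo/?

[t]

/t/ (between /t/ and /o/): rule 3 targets it, but not between two vowels → unchanged [t].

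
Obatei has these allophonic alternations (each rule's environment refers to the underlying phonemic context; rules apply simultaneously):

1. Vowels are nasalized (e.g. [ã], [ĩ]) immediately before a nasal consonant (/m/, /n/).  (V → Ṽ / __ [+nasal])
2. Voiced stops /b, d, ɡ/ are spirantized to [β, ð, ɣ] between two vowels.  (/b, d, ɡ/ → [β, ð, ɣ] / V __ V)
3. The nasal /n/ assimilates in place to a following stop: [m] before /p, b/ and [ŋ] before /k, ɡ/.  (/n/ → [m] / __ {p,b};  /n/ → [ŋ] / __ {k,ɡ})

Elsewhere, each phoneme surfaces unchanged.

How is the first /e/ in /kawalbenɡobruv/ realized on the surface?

Rule 1 applies to /e/ (between /b/ and /n/: before a nasal consonant) → [ẽ].

[ẽ]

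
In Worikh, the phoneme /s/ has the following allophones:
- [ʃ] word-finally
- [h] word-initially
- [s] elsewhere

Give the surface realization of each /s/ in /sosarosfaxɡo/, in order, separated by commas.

Occurrence 1 (position 1): word-initially → [h].
Occurrence 2 (position 3): no conditioning environment matches → elsewhere allophone [s].
Occurrence 3 (position 7): no conditioning environment matches → elsewhere allophone [s].

[h], [s], [s]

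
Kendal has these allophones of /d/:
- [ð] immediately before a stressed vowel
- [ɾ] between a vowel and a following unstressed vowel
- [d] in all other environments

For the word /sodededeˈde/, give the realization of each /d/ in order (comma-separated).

[ɾ], [ɾ], [ɾ], [ð]

Occurrence 1 (position 3): between a vowel and a following unstressed vowel → [ɾ].
Occurrence 2 (position 5): between a vowel and a following unstressed vowel → [ɾ].
Occurrence 3 (position 7): between a vowel and a following unstressed vowel → [ɾ].
Occurrence 4 (position 9): immediately before a stressed vowel → [ð].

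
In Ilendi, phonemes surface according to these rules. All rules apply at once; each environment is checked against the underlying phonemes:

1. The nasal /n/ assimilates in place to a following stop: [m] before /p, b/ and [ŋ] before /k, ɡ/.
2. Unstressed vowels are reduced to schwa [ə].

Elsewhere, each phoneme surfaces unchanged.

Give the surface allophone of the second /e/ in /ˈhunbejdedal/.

/e/ (between /d/ and /d/) occurs in an unstressed syllable → [ə] by rule 2.

[ə]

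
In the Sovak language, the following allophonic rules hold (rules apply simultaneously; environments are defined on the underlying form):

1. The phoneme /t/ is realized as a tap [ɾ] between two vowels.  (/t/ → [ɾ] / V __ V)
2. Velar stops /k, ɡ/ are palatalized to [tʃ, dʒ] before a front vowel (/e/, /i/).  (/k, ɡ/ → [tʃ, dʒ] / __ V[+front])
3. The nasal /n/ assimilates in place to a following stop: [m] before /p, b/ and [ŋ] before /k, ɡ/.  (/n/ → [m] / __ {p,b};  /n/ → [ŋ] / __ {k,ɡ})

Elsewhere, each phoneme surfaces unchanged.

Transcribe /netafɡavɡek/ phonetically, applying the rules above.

[neɾafɡavdʒek]

/n/ (word-initial): rule 3 targets it, but not before a labial or velar stop → unchanged [n].
/e/ (between /n/ and /t/) is unaffected → [e].
/t/ (between /e/ and /a/): between two vowels, so rule 1 applies → [ɾ].
/a/ stays [a].
/f/ — not in any rule's target class → [f].
/ɡ/ (between /f/ and /a/) is in the target of rule 2 but the environment (before a front vowel) is not met → [ɡ].
/a/ stays [a].
/v/ — not in any rule's target class → [v].
Rule 2 applies to /ɡ/ (between /v/ and /e/: before a front vowel) → [dʒ].
/e/ (between /ɡ/ and /k/) is unaffected → [e].
/k/ (word-final) fails the environment for rule 2, so it stays [k].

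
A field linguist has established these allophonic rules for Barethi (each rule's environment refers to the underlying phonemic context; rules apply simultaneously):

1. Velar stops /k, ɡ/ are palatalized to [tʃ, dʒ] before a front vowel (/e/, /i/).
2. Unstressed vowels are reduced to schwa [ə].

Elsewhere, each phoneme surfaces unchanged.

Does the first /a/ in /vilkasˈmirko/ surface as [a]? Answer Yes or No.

/a/ — between /k/ and /s/, in an unstressed syllable — surfaces as [ə] (rule 2).
The actual realization is [ə], not [a].

No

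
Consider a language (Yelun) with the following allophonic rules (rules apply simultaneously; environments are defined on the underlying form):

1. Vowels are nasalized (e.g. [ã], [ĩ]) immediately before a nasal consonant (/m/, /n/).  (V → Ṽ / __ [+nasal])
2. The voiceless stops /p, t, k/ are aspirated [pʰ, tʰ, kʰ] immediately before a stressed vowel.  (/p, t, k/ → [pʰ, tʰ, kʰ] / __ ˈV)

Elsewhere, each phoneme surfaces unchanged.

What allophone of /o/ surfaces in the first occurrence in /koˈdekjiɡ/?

[o]

/o/ — between /k/ and /d/; rule 1 does not apply here → [o].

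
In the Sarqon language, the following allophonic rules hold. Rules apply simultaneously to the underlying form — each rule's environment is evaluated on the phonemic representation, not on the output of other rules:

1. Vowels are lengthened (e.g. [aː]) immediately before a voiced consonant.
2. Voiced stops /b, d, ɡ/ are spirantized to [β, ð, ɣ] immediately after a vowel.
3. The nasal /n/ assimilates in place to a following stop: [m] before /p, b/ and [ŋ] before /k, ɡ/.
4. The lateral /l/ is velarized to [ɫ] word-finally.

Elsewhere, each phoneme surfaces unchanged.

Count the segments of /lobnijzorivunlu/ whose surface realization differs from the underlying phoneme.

6

Segments that undergo a rule: /o/ → [oː] (rule 1); /b/ → [β] (rule 2); /i/ → [iː] (rule 1); /o/ → [oː] (rule 1); /i/ → [iː] (rule 1); /u/ → [uː] (rule 1).
All other segments surface unchanged.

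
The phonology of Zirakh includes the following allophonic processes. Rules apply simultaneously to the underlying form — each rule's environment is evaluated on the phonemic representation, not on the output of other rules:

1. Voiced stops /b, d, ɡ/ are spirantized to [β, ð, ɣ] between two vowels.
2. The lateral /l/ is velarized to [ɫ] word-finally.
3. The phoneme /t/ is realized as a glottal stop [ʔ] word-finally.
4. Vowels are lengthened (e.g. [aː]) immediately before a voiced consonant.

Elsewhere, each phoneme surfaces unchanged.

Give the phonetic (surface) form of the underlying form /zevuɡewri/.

[zeːvuːɣeːwri]

/z/ stays [z].
/e/ (between /z/ and /v/) occurs before a voiced consonant → [eː] by rule 4.
/v/ — not in any rule's target class → [v].
Rule 4 applies to /u/ (between /v/ and /ɡ/: before a voiced consonant) → [uː].
/ɡ/ — between /u/ and /e/, between two vowels — surfaces as [ɣ] (rule 1).
/e/ — between /ɡ/ and /w/, before a voiced consonant — surfaces as [eː] (rule 4).
/w/ (between /e/ and /r/): no rule targets it → [w].
/r/ (between /w/ and /i/): no rule targets it → [r].
/i/ (word-final) is in the target of rule 4 but the environment (before a voiced consonant) is not met → [i].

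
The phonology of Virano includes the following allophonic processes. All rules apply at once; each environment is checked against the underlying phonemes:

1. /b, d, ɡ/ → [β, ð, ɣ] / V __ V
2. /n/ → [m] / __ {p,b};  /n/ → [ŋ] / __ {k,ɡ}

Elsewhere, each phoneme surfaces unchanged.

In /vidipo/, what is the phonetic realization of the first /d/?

[ð]

/d/ — between /i/ and /i/, between two vowels — surfaces as [ð] (rule 1).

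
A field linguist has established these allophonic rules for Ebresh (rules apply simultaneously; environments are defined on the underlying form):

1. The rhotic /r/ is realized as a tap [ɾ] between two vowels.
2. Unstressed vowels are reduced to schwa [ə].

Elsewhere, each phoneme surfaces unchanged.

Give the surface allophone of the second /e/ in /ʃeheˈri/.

[ə]

/e/ (between /h/ and /r/): in an unstressed syllable, so rule 2 applies → [ə].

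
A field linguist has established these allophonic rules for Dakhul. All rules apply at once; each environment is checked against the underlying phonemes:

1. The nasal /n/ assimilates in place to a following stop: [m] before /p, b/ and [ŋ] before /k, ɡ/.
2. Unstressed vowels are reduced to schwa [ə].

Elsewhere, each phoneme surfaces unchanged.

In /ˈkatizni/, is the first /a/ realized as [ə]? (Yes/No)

No

/a/ (between /k/ and /t/) fails the environment for rule 2, so it stays [a].
The actual realization is [a], not [ə].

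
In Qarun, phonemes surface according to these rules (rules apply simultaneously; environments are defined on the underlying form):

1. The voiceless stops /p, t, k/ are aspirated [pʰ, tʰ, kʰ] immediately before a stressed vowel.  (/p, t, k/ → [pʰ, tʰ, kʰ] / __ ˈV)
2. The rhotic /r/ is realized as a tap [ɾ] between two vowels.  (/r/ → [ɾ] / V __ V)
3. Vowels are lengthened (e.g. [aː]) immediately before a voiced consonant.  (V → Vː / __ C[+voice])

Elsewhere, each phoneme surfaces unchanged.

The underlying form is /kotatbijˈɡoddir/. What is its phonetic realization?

[kotatbiːjˈɡoːddiːr]

/k/ (word-initial): rule 1 targets it, but not immediately before a stressed vowel → unchanged [k].
/o/ (between /k/ and /t/): rule 3 targets it, but not before a voiced consonant → unchanged [o].
/t/ (between /o/ and /a/): rule 1 targets it, but not immediately before a stressed vowel → unchanged [t].
/a/ (between /t/ and /t/) is in the target of rule 3 but the environment (before a voiced consonant) is not met → [a].
/t/ — between /a/ and /b/; rule 1 does not apply here → [t].
Rule 3 applies to /i/ (between /b/ and /j/: before a voiced consonant) → [iː].
/o/ — between /ɡ/ and /d/, before a voiced consonant — surfaces as [oː] (rule 3).
/i/ (between /d/ and /r/) occurs before a voiced consonant → [iː] by rule 3.
/r/ (word-final): rule 2 targets it, but not between two vowels → unchanged [r].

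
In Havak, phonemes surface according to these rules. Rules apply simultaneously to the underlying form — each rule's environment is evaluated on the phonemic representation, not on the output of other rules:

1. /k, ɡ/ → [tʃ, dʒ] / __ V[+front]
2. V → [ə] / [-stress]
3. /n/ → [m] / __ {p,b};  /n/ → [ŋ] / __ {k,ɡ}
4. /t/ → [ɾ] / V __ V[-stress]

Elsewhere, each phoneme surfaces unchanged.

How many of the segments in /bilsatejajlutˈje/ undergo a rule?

Segments that undergo a rule: /i/ → [ə] (rule 2); /a/ → [ə] (rule 2); /t/ → [ɾ] (rule 4); /e/ → [ə] (rule 2); /a/ → [ə] (rule 2); /u/ → [ə] (rule 2).
All other segments surface unchanged.

6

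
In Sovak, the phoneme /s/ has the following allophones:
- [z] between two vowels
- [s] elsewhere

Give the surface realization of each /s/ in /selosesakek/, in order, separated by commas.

Occurrence 1 (position 1): no conditioning environment matches → elsewhere allophone [s].
Occurrence 2 (position 5): between two vowels → [z].
Occurrence 3 (position 7): between two vowels → [z].

[s], [z], [z]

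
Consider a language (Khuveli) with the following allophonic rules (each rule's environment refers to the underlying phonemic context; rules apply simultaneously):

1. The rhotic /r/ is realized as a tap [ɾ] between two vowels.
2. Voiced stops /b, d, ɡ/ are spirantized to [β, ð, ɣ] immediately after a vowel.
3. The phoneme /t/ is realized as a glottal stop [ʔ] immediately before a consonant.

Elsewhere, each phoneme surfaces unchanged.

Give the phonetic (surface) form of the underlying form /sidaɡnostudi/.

[siðaɣnostuði]

/s/ (word-initial): no rule targets it → [s].
/i/ (between /s/ and /d/): no rule targets it → [i].
/d/ — between /i/ and /a/, immediately after a vowel — surfaces as [ð] (rule 2).
/a/ stays [a].
/ɡ/ — between /a/ and /n/, immediately after a vowel — surfaces as [ɣ] (rule 2).
/n/ (between /ɡ/ and /o/): no rule targets it → [n].
/o/ — not in any rule's target class → [o].
/s/ (between /o/ and /t/) is unaffected → [s].
/t/ (between /s/ and /u/) is in the target of rule 3 but the environment (immediately before a consonant) is not met → [t].
/u/ (between /t/ and /d/) is unaffected → [u].
/d/ (between /u/ and /i/) occurs immediately after a vowel → [ð] by rule 2.
/i/ (word-final) is unaffected → [i].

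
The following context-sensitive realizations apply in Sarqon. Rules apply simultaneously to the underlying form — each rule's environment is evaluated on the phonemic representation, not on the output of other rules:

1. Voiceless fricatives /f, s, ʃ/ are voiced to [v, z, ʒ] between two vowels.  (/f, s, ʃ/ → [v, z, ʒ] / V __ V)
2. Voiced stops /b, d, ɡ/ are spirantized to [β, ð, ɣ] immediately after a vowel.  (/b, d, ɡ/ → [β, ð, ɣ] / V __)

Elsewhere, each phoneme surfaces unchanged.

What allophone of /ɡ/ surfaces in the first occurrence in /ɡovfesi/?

/ɡ/ (word-initial) is in the target of rule 2 but the environment (immediately after a vowel) is not met → [ɡ].

[ɡ]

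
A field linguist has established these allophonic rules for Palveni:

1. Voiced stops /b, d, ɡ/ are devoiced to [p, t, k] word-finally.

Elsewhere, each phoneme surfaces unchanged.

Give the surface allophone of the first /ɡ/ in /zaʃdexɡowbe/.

[ɡ]

/ɡ/ (between /x/ and /o/) fails the environment for rule 1, so it stays [ɡ].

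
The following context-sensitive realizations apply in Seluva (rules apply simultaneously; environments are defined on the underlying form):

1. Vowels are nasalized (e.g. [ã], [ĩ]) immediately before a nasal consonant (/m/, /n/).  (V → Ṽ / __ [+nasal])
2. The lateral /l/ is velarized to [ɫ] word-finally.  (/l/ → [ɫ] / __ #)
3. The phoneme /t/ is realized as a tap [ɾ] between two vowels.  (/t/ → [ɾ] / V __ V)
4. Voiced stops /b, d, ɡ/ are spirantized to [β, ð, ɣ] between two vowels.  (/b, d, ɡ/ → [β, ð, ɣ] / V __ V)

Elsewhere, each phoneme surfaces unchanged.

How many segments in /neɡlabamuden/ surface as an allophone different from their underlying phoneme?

Segments that undergo a rule: /b/ → [β] (rule 4); /a/ → [ã] (rule 1); /d/ → [ð] (rule 4); /e/ → [ẽ] (rule 1).
All other segments surface unchanged.

4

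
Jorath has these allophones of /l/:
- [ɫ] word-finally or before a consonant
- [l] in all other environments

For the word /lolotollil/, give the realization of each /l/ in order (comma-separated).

[l], [l], [ɫ], [l], [ɫ]

Occurrence 1 (position 1): no conditioning environment matches → elsewhere allophone [l].
Occurrence 2 (position 3): no conditioning environment matches → elsewhere allophone [l].
Occurrence 3 (position 7): word-finally or before a consonant → [ɫ].
Occurrence 4 (position 8): no conditioning environment matches → elsewhere allophone [l].
Occurrence 5 (position 10): word-finally or before a consonant → [ɫ].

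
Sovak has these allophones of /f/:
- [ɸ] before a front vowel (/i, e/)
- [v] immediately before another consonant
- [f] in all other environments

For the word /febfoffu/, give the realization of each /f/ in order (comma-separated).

[ɸ], [f], [v], [f]

Occurrence 1 (position 1): before a front vowel (/i, e/) → [ɸ].
Occurrence 2 (position 4): no conditioning environment matches → elsewhere allophone [f].
Occurrence 3 (position 6): immediately before another consonant → [v].
Occurrence 4 (position 7): no conditioning environment matches → elsewhere allophone [f].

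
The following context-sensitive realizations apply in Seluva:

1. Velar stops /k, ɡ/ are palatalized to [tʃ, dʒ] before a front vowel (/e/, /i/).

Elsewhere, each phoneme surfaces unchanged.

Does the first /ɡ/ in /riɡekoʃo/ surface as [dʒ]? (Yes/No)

Yes

/ɡ/ (between /i/ and /e/): before a front vowel, so rule 1 applies → [dʒ].
The actual realization is [dʒ], which matches [dʒ].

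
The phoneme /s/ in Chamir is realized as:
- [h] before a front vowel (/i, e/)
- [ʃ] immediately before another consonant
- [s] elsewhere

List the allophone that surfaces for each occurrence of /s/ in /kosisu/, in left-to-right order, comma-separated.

Occurrence 1 (position 3): before a front vowel (/i, e/) → [h].
Occurrence 2 (position 5): no conditioning environment matches → elsewhere allophone [s].

[h], [s]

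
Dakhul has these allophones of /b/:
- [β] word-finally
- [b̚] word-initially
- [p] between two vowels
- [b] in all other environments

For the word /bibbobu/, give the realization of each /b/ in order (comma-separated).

[b̚], [b], [b], [p]

Occurrence 1 (position 1): word-initially → [b̚].
Occurrence 2 (position 3): no conditioning environment matches → elsewhere allophone [b].
Occurrence 3 (position 4): no conditioning environment matches → elsewhere allophone [b].
Occurrence 4 (position 6): between two vowels → [p].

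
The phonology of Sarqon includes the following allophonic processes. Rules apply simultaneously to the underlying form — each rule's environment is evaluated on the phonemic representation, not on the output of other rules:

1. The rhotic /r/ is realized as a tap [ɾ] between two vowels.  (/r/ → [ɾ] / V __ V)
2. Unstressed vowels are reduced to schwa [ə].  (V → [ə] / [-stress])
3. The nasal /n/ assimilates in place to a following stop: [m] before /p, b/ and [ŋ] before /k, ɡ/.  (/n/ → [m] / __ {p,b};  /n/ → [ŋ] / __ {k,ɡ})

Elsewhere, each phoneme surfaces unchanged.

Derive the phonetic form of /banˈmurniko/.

/b/ (word-initial) is unaffected → [b].
/a/ — between /b/ and /n/, in an unstressed syllable — surfaces as [ə] (rule 2).
/n/ (between /a/ and /m/) is in the target of rule 3 but the environment (before a labial or velar stop) is not met → [n].
/m/ (between /n/ and /u/): no rule targets it → [m].
/u/ (between /m/ and /r/): rule 2 targets it, but not in an unstressed syllable → unchanged [u].
/r/ (between /u/ and /n/): rule 1 targets it, but not between two vowels → unchanged [r].
/n/ (between /r/ and /i/): rule 3 targets it, but not before a labial or velar stop → unchanged [n].
Rule 2 applies to /i/ (between /n/ and /k/: in an unstressed syllable) → [ə].
/k/ (between /i/ and /o/) is unaffected → [k].
Rule 2 applies to /o/ (word-final: in an unstressed syllable) → [ə].

[bənˈmurnəkə]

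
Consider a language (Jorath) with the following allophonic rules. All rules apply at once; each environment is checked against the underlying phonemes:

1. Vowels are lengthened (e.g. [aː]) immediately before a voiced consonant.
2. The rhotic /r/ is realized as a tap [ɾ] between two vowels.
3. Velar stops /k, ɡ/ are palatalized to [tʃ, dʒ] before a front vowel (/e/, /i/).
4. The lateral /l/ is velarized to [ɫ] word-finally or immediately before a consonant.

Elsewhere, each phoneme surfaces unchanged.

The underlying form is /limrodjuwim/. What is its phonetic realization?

[liːmroːdjuːwiːm]

/l/ (word-initial) fails the environment for rule 4, so it stays [l].
/i/ meets the environment for rule 1 (before a voiced consonant) → [iː].
/m/ (between /i/ and /r/): no rule targets it → [m].
/r/ (between /m/ and /o/) is in the target of rule 2 but the environment (between two vowels) is not met → [r].
/o/ — between /r/ and /d/, before a voiced consonant — surfaces as [oː] (rule 1).
/d/ (between /o/ and /j/) is unaffected → [d].
/j/ (between /d/ and /u/): no rule targets it → [j].
/u/ meets the environment for rule 1 (before a voiced consonant) → [uː].
/w/ (between /u/ and /i/) is unaffected → [w].
/i/ meets the environment for rule 1 (before a voiced consonant) → [iː].
/m/ stays [m].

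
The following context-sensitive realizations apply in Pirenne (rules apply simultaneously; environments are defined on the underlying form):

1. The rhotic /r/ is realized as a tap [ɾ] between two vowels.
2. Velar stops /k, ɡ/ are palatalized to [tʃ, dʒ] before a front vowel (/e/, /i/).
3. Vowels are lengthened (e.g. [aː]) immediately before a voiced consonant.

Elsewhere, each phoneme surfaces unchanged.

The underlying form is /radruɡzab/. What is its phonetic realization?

[raːdruːɡzaːb]

/r/ (word-initial): rule 1 targets it, but not between two vowels → unchanged [r].
/a/ meets the environment for rule 3 (before a voiced consonant) → [aː].
/d/ (between /a/ and /r/): no rule targets it → [d].
/r/ (between /d/ and /u/): rule 1 targets it, but not between two vowels → unchanged [r].
/u/ (between /r/ and /ɡ/) occurs before a voiced consonant → [uː] by rule 3.
/ɡ/ (between /u/ and /z/) fails the environment for rule 2, so it stays [ɡ].
/z/ (between /ɡ/ and /a/): no rule targets it → [z].
/a/ (between /z/ and /b/) occurs before a voiced consonant → [aː] by rule 3.
/b/ (word-final): no rule targets it → [b].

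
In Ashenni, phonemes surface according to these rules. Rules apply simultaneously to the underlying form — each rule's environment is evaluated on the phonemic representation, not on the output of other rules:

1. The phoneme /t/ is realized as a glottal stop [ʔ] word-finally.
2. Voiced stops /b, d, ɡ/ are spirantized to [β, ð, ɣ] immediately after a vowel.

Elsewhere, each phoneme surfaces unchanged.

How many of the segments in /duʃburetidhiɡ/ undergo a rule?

2

Segments that undergo a rule: /d/ → [ð] (rule 2); /ɡ/ → [ɣ] (rule 2).
All other segments surface unchanged.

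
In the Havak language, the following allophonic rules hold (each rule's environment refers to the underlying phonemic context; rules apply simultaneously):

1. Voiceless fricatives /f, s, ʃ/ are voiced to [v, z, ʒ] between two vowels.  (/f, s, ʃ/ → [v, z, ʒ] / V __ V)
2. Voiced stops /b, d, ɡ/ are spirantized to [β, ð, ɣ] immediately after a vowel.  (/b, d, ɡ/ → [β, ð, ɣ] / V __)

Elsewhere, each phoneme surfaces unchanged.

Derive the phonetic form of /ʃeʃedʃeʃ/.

[ʃeʒeðʃeʃ]

/ʃ/ (word-initial) is in the target of rule 1 but the environment (between two vowels) is not met → [ʃ].
/ʃ/ (between /e/ and /e/) occurs between two vowels → [ʒ] by rule 1.
/d/ (between /e/ and /ʃ/) occurs immediately after a vowel → [ð] by rule 2.
/ʃ/ (between /d/ and /e/) is in the target of rule 1 but the environment (between two vowels) is not met → [ʃ].
/ʃ/ (word-final): rule 1 targets it, but not between two vowels → unchanged [ʃ].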